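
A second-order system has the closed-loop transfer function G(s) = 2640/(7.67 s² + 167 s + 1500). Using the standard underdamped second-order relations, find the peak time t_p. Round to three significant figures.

Dividing through by 7.67: denominator becomes s² + 21.77 s + 195.6.
So ω_n = √195.6 = 14.0 rad/s and ζ = 21.77/(2·14.0) = 0.778.
ω_d = ω_n√(1−ζ²) = 8.78 rad/s. t_p = π/ω_d = 0.358 s.

t_p ≈ 0.358 s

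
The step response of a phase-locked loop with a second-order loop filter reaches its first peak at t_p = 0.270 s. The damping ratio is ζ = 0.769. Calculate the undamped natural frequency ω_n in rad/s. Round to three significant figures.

Peak time t_p = π/ω_d, so ω_d = π/t_p = π/0.270 = 11.6 rad/s.
ω_n = ω_d/√(1−ζ²) = 11.6/√0.409 = 18.2 rad/s.

ω_n ≈ 18.2 rad/s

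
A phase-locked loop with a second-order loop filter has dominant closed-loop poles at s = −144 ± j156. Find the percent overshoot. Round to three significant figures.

%OS ≈ 5.50%

With σ = 144, ω_d = 156: ω_n = √(σ²+ω_d²) = 212 rad/s, ζ = σ/ω_n = 0.678.
Overshoot: exp(−π·0.678/√(1−0.678²)) = 0.0550, i.e. 5.50%.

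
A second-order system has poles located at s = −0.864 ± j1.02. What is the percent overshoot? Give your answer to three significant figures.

The poles are at −σ ± jω_d with σ = 0.864 and ω_d = 1.02, so ω_n = √(σ²+ω_d²) = 1.34 rad/s and ζ = σ/ω_n = 0.646.
%OS = 100·exp(−πζ/√(1−ζ²)) = 6.99%.

%OS ≈ 6.99%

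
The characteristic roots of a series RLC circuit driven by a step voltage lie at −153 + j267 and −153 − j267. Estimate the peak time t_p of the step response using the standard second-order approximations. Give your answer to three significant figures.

t_p = π/ω_d with ω_d = 267 (the imaginary part), so t_p = 0.0118 s.

t_p ≈ 0.0118 s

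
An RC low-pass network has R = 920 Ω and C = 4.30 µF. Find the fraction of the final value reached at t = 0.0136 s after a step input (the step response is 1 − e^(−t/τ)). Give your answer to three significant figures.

y/y_∞ ≈ 0.968

τ = RC = 920 × 4.30 µF = 0.00396 s.
y(t)/y_∞ = 1 − e^(−t/τ) = 1 − e^(−0.0136/0.00396) = 1 − e^(−3.44) = 0.968.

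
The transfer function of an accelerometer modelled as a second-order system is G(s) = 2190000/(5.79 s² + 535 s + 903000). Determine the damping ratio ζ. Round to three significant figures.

ζ ≈ 0.117

Dividing through by 5.79: denominator becomes s² + 92.40 s + 156000.
So ω_n = √156000 = 395 rad/s and ζ = 92.40/(2·395) = 0.117.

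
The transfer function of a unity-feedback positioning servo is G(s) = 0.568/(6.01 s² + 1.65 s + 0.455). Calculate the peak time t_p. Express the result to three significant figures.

Dividing through by 6.01: denominator becomes s² + 0.2745 s + 0.07571.
So ω_n = √0.07571 = 0.275 rad/s and ζ = 0.2745/(2·0.275) = 0.499.
The damped frequency ω_d = ω_n√(1−ζ²) = 0.238 rad/s. t_p = π/ω_d = 13.2 s.

t_p ≈ 13.2 s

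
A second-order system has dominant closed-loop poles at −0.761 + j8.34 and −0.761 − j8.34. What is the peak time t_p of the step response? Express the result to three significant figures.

t_p = π/ω_d with ω_d = 8.34 (the imaginary part), so t_p = 0.377 s.

t_p ≈ 0.377 s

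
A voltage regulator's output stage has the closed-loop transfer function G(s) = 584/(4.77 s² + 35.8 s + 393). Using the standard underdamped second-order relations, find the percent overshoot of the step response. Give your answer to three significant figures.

Dividing through by 4.77: denominator becomes s² + 7.505 s + 82.39.
So ω_n = √82.39 = 9.08 rad/s and ζ = 7.505/(2·9.08) = 0.413.
Overshoot: exp(−π·0.413/√(1−0.413²)) = 0.240, i.e. 24.0%.

%OS ≈ 24.0%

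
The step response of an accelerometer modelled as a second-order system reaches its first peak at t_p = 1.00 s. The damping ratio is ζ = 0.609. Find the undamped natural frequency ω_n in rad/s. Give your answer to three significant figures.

Peak time t_p = π/ω_d, so ω_d = π/t_p = π/1.00 = 3.14 rad/s.
ω_n = ω_d/√(1−ζ²) = 3.14/√0.629 = 3.96 rad/s.

ω_n ≈ 3.96 rad/s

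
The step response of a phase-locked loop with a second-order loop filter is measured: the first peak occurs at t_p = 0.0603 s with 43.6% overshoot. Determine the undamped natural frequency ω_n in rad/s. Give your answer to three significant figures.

The overshoot fixes ζ = −ln(OS)/√(π²+ln²(OS)) = 0.255.
t_p = π/ω_d ⇒ ω_d = 52.1 rad/s; then ω_n = ω_d/√(1−ζ²) = 53.9 rad/s.

ω_n ≈ 53.9 rad/s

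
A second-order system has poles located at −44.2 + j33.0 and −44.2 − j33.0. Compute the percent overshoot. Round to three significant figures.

|pole| = ω_n = √(44.2² + 33.0²) = 55.2 rad/s; ζ = cos θ = σ/ω_n = 0.801.
%OS = 100 e^{−πζ/√(1−ζ²)} with ζ = 0.801 gives 1.49%.

%OS ≈ 1.49%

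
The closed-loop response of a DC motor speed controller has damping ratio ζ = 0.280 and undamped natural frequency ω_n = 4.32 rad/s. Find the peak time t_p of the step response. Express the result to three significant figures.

t_p ≈ 0.758 s

The damped frequency is ω_d = ω_n√(1−ζ²) = 4.32·√(1−0.0784) = 4.15 rad/s.
Peak time t_p = π/ω_d = π/4.15 = 0.758 s.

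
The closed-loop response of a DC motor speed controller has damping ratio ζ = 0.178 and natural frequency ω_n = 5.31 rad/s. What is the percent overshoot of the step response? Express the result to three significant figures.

For an underdamped second-order system, %OS = 100·exp(−πζ/√(1−ζ²)).
πζ/√(1−ζ²) = π·0.178/√(1−0.0317) = 0.5683, so %OS = 100·e^(−0.5683) = 56.6%.

%OS ≈ 56.6%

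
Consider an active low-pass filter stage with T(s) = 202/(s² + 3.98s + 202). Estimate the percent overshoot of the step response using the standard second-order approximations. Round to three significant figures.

%OS ≈ 64.1%

ω_n = √202 = 14.2 rad/s; ζ = 3.98/(2·14.2) = 0.140.
%OS = 100 e^{−πζ/√(1−ζ²)} with ζ = 0.140 gives 64.1%.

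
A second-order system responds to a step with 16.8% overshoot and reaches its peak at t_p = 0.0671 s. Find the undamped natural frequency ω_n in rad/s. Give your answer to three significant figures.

ζ from %OS: ζ = |ln 0.168|/√(π²+ln²0.168) = 0.494.
t_p = π/ω_d ⇒ ω_d = 46.8 rad/s; then ω_n = ω_d/√(1−ζ²) = 53.8 rad/s.

ω_n ≈ 53.8 rad/s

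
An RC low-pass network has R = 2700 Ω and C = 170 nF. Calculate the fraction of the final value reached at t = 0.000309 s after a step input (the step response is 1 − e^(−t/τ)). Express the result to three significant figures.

τ = RC = 2700 × 170 nF = 0.000459 s.
y(t)/y_∞ = 1 − e^(−t/τ) = 1 − e^(−0.000309/0.000459) = 1 − e^(−0.673) = 0.490.

y/y_∞ ≈ 0.490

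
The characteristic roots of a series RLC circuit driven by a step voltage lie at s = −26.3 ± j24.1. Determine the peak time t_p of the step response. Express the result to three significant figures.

t_p = π/ω_d with ω_d = 24.1 (the imaginary part), so t_p = 0.130 s.

t_p ≈ 0.130 s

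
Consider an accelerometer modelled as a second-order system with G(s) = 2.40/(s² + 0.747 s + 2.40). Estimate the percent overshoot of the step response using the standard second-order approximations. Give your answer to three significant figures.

ω_n = √2.40 = 1.55 rad/s; ζ = 0.747/(2·1.55) = 0.241.
Overshoot: exp(−π·0.241/√(1−0.241²)) = 0.458, i.e. 45.8%.

%OS ≈ 45.8%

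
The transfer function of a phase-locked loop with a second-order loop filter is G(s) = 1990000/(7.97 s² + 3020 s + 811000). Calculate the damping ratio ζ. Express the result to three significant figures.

ζ ≈ 0.594

Dividing through by 7.97: denominator becomes s² + 378.9 s + 101800.
So ω_n = √101800 = 319 rad/s and ζ = 378.9/(2·319) = 0.594.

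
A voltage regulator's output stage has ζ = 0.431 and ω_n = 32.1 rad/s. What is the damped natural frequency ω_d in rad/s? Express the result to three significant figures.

ω_d ≈ 29.0 rad/s

ω_d = ω_n√(1−ζ²) = 32.1·√0.814 = 29.0 rad/s.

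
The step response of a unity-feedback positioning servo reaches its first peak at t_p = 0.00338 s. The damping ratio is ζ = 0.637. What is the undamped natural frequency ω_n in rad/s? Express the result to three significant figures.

Peak time t_p = π/ω_d, so ω_d = π/t_p = π/0.00338 = 929 rad/s.
ω_n = ω_d/√(1−ζ²) = 929/√0.594 = 1210 rad/s.

ω_n ≈ 1210 rad/s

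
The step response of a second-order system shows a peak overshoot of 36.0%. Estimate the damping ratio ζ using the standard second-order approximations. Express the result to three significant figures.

Inverting the overshoot relation: ζ = |ln 0.360|/√(π² + ln²0.360) = 0.309.

ζ ≈ 0.309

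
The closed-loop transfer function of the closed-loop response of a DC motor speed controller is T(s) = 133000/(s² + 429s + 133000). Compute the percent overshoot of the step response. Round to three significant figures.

%OS ≈ 10.2%

Matching coefficients with s² + 2ζω_n s + ω_n² gives ω_n² = 133000 ⇒ ω_n = 365 rad/s, and ζ = 429/(2ω_n) = 0.588.
Overshoot: exp(−π·0.588/√(1−0.588²)) = 0.102, i.e. 10.2%.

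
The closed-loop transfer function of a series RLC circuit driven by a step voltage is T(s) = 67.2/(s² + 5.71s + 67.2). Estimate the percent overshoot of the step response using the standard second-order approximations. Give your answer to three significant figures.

%OS ≈ 31.1%

Comparing the denominator to s² + 2ζω_n s + ω_n²: ω_n = √67.2 = 8.20 rad/s, and 2ζω_n = 5.71 so ζ = 5.71/(2·8.20) = 0.348.
Overshoot: exp(−π·0.348/√(1−0.348²)) = 0.311, i.e. 31.1%.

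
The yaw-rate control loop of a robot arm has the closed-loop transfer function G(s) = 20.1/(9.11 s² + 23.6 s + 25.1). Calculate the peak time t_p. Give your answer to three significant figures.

Dividing through by 9.11: denominator becomes s² + 2.591 s + 2.755.
So ω_n = √2.755 = 1.66 rad/s and ζ = 2.591/(2·1.66) = 0.780.
ω_d = 1.66·√(1 − 0.780²) = 1.04 rad/s. t_p = π/ω_d = 3.03 s.

t_p ≈ 3.03 s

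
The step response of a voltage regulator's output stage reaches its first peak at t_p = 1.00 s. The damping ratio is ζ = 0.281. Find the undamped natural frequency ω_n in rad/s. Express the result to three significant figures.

Peak time t_p = π/ω_d, so ω_d = π/t_p = π/1.00 = 3.14 rad/s.
ω_n = ω_d/√(1−ζ²) = 3.14/√0.921 = 3.27 rad/s.

ω_n ≈ 3.27 rad/s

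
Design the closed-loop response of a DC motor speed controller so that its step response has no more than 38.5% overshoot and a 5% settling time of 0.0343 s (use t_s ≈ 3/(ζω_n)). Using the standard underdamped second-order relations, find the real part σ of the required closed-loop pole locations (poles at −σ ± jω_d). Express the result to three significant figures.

σ ≈ 87.5

The settling-time spec alone fixes σ = ζω_n = 3/t_s = 3/0.0343 = 87.5.
(Overshoot then fixes ζ = 0.291 and hence ω_d = σ·√(1−ζ²)/ζ = 288 rad/s.)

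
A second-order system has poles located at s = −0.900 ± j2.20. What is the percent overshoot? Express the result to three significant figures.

With σ = 0.900, ω_d = 2.20: ω_n = √(σ²+ω_d²) = 2.38 rad/s, ζ = σ/ω_n = 0.379.
%OS = 100·exp(−πζ/√(1−ζ²)) = 27.7%.

%OS ≈ 27.7%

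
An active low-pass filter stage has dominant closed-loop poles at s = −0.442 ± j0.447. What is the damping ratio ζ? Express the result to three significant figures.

The poles are at −σ ± jω_d with σ = 0.442 and ω_d = 0.447, so ω_n = √(σ²+ω_d²) = 0.629 rad/s and ζ = σ/ω_n = 0.703.

ζ ≈ 0.703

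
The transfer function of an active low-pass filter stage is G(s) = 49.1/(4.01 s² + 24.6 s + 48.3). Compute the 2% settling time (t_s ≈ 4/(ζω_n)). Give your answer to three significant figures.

Dividing through by 4.01: denominator becomes s² + 6.135 s + 12.04.
So ω_n = √12.04 = 3.47 rad/s and ζ = 6.135/(2·3.47) = 0.884.
t_s ≈ 4/(ζω_n) = 1.30 s.

t_s ≈ 1.30 s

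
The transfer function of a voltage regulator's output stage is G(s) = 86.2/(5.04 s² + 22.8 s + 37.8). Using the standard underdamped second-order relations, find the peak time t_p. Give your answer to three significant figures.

Dividing through by 5.04: denominator becomes s² + 4.524 s + 7.500.
So ω_n = √7.500 = 2.74 rad/s and ζ = 4.524/(2·2.74) = 0.826.
The damped frequency ω_d = ω_n√(1−ζ²) = 1.54 rad/s. t_p = π/ω_d = 2.03 s.

t_p ≈ 2.03 s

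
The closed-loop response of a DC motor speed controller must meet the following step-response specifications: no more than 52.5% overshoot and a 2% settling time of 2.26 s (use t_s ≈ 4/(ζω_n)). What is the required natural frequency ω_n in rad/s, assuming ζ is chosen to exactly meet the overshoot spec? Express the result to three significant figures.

From %OS = 100·exp(−πζ/√(1−ζ²)), invert to get ζ = −ln(OS)/√(π² + ln²(OS)) with OS = 0.525.
−ln 0.525 = 0.6444, so ζ = 0.6444/√(π² + 0.4152) = 0.201.
From t_s ≈ 4/(ζω_n): ω_n = 4/(ζ·t_s) = 4/(0.201·2.26) = 8.81 rad/s.

ω_n ≈ 8.81 rad/s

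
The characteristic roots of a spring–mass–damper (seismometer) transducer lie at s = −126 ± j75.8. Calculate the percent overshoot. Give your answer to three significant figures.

The poles are at −σ ± jω_d with σ = 126 and ω_d = 75.8, so ω_n = √(σ²+ω_d²) = 147 rad/s and ζ = σ/ω_n = 0.857.
%OS = 100·exp(−πζ/√(1−ζ²)) = 0.540%.

%OS ≈ 0.540%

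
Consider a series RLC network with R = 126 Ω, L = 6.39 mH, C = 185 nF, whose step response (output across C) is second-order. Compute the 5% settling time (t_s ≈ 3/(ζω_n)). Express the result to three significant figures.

For a series RLC circuit (capacitor voltage as output), ω_n = 1/√(LC) = 1/√(6.39 mH · 185 nF) = 29100 rad/s.
ζ = (R/2)·√(C/L) = (126/2)·√(185 nF/6.39 mH) = 0.339.
t_s ≈ 3/(ζω_n) = 0.000304 s.

t_s ≈ 0.000304 s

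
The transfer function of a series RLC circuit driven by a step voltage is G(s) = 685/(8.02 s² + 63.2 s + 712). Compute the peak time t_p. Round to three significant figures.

Dividing through by 8.02: denominator becomes s² + 7.880 s + 88.78.
So ω_n = √88.78 = 9.42 rad/s and ζ = 7.880/(2·9.42) = 0.418.
The damped frequency ω_d = ω_n√(1−ζ²) = 8.56 rad/s. t_p = π/ω_d = 0.367 s.

t_p ≈ 0.367 s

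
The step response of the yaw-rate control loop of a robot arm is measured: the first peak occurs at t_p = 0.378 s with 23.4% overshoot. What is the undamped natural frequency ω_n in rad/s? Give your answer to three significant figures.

ω_n ≈ 9.16 rad/s

ζ from %OS: ζ = |ln 0.234|/√(π²+ln²0.234) = 0.420.
From t_p = π/ω_d, ω_d = π/0.378 = 8.31 rad/s, so ω_n = ω_d/√(1−ζ²) = 9.16 rad/s.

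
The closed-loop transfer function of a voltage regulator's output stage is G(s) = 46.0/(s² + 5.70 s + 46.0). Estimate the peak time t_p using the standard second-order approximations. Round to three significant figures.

t_p ≈ 0.510 s

ω_n = √46.0 = 6.78 rad/s; ζ = 5.70/(2·6.78) = 0.420.
The damped frequency ω_d = ω_n√(1−ζ²) = 6.15 rad/s. Then t_p = π/ω_d = 0.510 s.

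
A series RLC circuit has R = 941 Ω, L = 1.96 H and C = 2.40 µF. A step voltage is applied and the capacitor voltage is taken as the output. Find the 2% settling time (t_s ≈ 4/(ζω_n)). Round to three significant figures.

t_s ≈ 0.0167 s

For a series RLC circuit (capacitor voltage as output), ω_n = 1/√(LC) = 1/√(1.96 H · 2.40 µF) = 461 rad/s.
ζ = (R/2)·√(C/L) = (941/2)·√(2.40 µF/1.96 H) = 0.521.
t_s ≈ 4/(ζω_n) = 0.0167 s.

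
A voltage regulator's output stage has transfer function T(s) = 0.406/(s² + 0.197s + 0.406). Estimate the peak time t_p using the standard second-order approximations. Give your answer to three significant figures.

t_p ≈ 4.99 s

Matching coefficients with s² + 2ζω_n s + ω_n² gives ω_n² = 0.406 ⇒ ω_n = 0.637 rad/s, and ζ = 0.197/(2ω_n) = 0.155.
The damped frequency ω_d = ω_n√(1−ζ²) = 0.630 rad/s. Then t_p = π/ω_d = 4.99 s.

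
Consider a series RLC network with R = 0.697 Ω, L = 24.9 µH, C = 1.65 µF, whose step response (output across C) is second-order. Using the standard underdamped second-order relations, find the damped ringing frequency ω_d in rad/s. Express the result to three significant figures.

ω_d ≈ 155000 rad/s

For a series RLC circuit (capacitor voltage as output), ω_n = 1/√(LC) = 1/√(24.9 µH · 1.65 µF) = 156000 rad/s.
ζ = (R/2)·√(C/L) = (0.697/2)·√(1.65 µF/24.9 µH) = 0.0897.
ω_d = 156000·√(1 − 0.0897²) = 155000 rad/s.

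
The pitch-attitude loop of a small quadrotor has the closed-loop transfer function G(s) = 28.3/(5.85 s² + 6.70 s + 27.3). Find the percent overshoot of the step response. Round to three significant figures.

Dividing through by 5.85: denominator becomes s² + 1.145 s + 4.667.
So ω_n = √4.667 = 2.16 rad/s and ζ = 1.145/(2·2.16) = 0.265.
%OS = 100 e^{−πζ/√(1−ζ²)} with ζ = 0.265 gives 42.2%.

%OS ≈ 42.2%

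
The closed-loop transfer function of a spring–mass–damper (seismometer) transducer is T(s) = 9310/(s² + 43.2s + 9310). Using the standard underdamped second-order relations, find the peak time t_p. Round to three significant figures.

ω_n = √9310 = 96.5 rad/s; ζ = 43.2/(2·96.5) = 0.224.
ω_d = ω_n√(1−ζ²) = 94.0 rad/s. Then t_p = π/ω_d = 0.0334 s.

t_p ≈ 0.0334 s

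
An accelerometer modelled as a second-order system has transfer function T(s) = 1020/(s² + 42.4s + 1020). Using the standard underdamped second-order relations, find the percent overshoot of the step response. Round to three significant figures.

%OS ≈ 6.15%

ω_n = √1020 = 31.9 rad/s; ζ = 42.4/(2·31.9) = 0.664.
%OS = 100·exp(−πζ/√(1−ζ²)) = 6.15%.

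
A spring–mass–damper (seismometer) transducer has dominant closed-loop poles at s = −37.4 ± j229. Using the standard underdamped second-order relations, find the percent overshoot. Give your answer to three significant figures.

%OS ≈ 59.9%

The poles are at −σ ± jω_d with σ = 37.4 and ω_d = 229, so ω_n = √(σ²+ω_d²) = 232 rad/s and ζ = σ/ω_n = 0.161.
%OS = 100 e^{−πζ/√(1−ζ²)} with ζ = 0.161 gives 59.9%.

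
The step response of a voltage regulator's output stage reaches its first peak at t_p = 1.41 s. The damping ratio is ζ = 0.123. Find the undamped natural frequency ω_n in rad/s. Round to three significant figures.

Peak time t_p = π/ω_d, so ω_d = π/t_p = π/1.41 = 2.23 rad/s.
ω_n = ω_d/√(1−ζ²) = 2.23/√0.985 = 2.25 rad/s.

ω_n ≈ 2.25 rad/s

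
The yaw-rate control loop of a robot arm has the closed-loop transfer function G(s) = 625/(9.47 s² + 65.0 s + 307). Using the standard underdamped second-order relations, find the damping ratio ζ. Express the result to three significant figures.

Dividing through by 9.47: denominator becomes s² + 6.864 s + 32.42.
So ω_n = √32.42 = 5.69 rad/s and ζ = 6.864/(2·5.69) = 0.603.

ζ ≈ 0.603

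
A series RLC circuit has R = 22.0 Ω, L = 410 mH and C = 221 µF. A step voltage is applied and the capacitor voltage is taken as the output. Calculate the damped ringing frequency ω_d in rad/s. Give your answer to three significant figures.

For a series RLC circuit (capacitor voltage as output), ω_n = 1/√(LC) = 1/√(410 mH · 221 µF) = 105 rad/s.
ζ = (R/2)·√(C/L) = (22.0/2)·√(221 µF/410 mH) = 0.255.
ω_d = ω_n√(1−ζ²) = 102 rad/s.

ω_d ≈ 102 rad/s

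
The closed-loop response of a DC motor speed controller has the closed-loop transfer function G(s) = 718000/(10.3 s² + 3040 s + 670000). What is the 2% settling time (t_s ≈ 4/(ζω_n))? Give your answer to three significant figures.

t_s ≈ 0.0271 s

Dividing through by 10.3: denominator becomes s² + 295.1 s + 65050.
So ω_n = √65050 = 255 rad/s and ζ = 295.1/(2·255) = 0.579.
t_s ≈ 4/(ζω_n) = 0.0271 s.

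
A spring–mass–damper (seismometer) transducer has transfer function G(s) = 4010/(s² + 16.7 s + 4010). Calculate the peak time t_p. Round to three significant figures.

ω_n = √4010 = 63.3 rad/s; ζ = 16.7/(2·63.3) = 0.132.
The damped frequency ω_d = ω_n√(1−ζ²) = 62.8 rad/s. Then t_p = π/ω_d = 0.0500 s.

t_p ≈ 0.0500 s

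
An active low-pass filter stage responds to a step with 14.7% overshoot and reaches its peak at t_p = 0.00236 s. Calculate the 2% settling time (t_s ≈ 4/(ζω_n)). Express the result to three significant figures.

t_s ≈ 0.00492 s

ζ from %OS: ζ = |ln 0.147|/√(π²+ln²0.147) = 0.521.
From t_p = π/ω_d, ω_d = π/0.00236 = 1330 rad/s, so ω_n = ω_d/√(1−ζ²) = 1560 rad/s.
t_s ≈ 4/(ζω_n) = 4/(0.521·1560) = 0.00492 s.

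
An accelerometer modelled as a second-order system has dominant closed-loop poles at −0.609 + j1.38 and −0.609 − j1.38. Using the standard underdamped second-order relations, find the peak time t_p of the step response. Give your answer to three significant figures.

t_p ≈ 2.28 s

t_p = π/ω_d with ω_d = 1.38 (the imaginary part), so t_p = 2.28 s.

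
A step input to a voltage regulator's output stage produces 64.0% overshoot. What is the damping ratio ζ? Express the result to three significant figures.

ζ = −ln(OS)/√(π² + (ln OS)²). With OS = 0.640, ln OS = −0.4463 and ζ = 0.4463/3.173 = 0.141.

ζ ≈ 0.141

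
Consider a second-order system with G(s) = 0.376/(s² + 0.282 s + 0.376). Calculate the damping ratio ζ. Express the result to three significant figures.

ζ ≈ 0.230

Matching coefficients with s² + 2ζω_n s + ω_n² gives ω_n² = 0.376 ⇒ ω_n = 0.613 rad/s, and ζ = 0.282/(2ω_n) = 0.230.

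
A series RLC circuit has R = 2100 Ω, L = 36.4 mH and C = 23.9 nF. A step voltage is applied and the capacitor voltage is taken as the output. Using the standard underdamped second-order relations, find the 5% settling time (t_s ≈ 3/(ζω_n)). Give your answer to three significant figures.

For a series RLC circuit (capacitor voltage as output), ω_n = 1/√(LC) = 1/√(36.4 mH · 23.9 nF) = 33900 rad/s.
ζ = (R/2)·√(C/L) = (2100/2)·√(23.9 nF/36.4 mH) = 0.851.
t_s ≈ 3/(ζω_n) = 0.000104 s.

t_s ≈ 0.000104 s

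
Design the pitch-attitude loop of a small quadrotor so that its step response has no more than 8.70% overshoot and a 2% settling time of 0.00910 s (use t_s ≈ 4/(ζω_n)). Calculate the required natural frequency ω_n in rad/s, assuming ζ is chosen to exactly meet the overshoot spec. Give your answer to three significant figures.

Inverting the overshoot relation: ζ = |ln 0.0870|/√(π² + ln²0.0870) = 0.614.
From t_s ≈ 4/(ζω_n): ω_n = 4/(ζ·t_s) = 4/(0.614·0.00910) = 716 rad/s.

ω_n ≈ 716 rad/s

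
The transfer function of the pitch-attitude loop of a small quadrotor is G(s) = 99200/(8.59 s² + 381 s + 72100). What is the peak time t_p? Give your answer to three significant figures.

Dividing through by 8.59: denominator becomes s² + 44.35 s + 8393.
So ω_n = √8393 = 91.6 rad/s and ζ = 44.35/(2·91.6) = 0.242.
The damped frequency ω_d = ω_n√(1−ζ²) = 88.9 rad/s. t_p = π/ω_d = 0.0353 s.

t_p ≈ 0.0353 s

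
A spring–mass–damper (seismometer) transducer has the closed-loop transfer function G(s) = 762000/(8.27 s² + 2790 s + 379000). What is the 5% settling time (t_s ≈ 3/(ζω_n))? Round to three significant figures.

t_s ≈ 0.0178 s

Dividing through by 8.27: denominator becomes s² + 337.4 s + 45830.
So ω_n = √45830 = 214 rad/s and ζ = 337.4/(2·214) = 0.788.
t_s ≈ 3/(ζω_n) = 0.0178 s.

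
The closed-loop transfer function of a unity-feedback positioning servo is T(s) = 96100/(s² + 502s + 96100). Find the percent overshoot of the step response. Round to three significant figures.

%OS ≈ 1.31%

Matching coefficients with s² + 2ζω_n s + ω_n² gives ω_n² = 96100 ⇒ ω_n = 310 rad/s, and ζ = 502/(2ω_n) = 0.810.
%OS = 100·exp(−πζ/√(1−ζ²)) = 1.31%.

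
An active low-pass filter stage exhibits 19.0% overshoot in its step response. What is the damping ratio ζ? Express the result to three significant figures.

ζ ≈ 0.467

ζ = −ln(OS)/√(π² + (ln OS)²). With OS = 0.190, ln OS = −1.661 and ζ = 1.661/3.554 = 0.467.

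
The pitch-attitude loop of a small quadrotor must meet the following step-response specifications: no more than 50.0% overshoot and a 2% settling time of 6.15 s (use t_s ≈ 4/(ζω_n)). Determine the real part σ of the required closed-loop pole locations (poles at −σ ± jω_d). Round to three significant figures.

The settling-time spec alone fixes σ = ζω_n = 4/t_s = 4/6.15 = 0.650.
(Overshoot then fixes ζ = 0.215 and hence ω_d = σ·√(1−ζ²)/ζ = 2.95 rad/s.)

σ ≈ 0.650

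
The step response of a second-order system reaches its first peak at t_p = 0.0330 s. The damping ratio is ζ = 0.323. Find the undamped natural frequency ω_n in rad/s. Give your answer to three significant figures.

Peak time t_p = π/ω_d, so ω_d = π/t_p = π/0.0330 = 95.2 rad/s.
ω_n = ω_d/√(1−ζ²) = 95.2/√0.896 = 101 rad/s.

ω_n ≈ 101 rad/s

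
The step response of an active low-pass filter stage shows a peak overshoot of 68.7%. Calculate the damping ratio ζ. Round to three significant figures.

ζ ≈ 0.119

ζ = −ln(OS)/√(π² + (ln OS)²). With OS = 0.687, ln OS = −0.3754 and ζ = 0.3754/3.164 = 0.119.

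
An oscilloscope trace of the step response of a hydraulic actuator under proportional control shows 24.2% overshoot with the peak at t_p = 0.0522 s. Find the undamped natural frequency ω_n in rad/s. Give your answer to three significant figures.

ω_n ≈ 66.0 rad/s

From the overshoot, ζ = −ln(OS)/√(π²+ln²(OS)) = 0.412.
From t_p = π/ω_d, ω_d = π/0.0522 = 60.2 rad/s, so ω_n = ω_d/√(1−ζ²) = 66.0 rad/s.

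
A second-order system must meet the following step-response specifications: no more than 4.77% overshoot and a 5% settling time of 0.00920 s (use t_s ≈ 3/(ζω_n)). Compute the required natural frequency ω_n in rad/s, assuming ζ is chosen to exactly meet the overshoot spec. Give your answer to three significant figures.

From %OS = 100·exp(−πζ/√(1−ζ²)), invert to get ζ = −ln(OS)/√(π² + ln²(OS)) with OS = 0.0477.
−ln 0.0477 = 3.043, so ζ = 3.043/√(π² + 9.259) = 0.696.
Then ω_n = 3/(ζ t_s) = 3/(0.696 × 0.00920) = 469 rad/s.

ω_n ≈ 469 rad/s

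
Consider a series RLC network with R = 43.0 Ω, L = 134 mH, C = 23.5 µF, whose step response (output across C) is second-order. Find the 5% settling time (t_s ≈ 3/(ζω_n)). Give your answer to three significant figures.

t_s ≈ 0.0187 s

For a series RLC circuit (capacitor voltage as output), ω_n = 1/√(LC) = 1/√(134 mH · 23.5 µF) = 564 rad/s.
ζ = (R/2)·√(C/L) = (43.0/2)·√(23.5 µF/134 mH) = 0.285.
t_s ≈ 3/(ζω_n) = 0.0187 s.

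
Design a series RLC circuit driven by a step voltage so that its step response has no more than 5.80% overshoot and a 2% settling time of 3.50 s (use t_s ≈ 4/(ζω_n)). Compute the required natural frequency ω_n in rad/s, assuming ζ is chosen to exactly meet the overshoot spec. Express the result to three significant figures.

ζ = −ln(OS)/√(π² + (ln OS)²). With OS = 0.0580, ln OS = −2.847 and ζ = 2.847/4.240 = 0.672.
Then ω_n = 4/(ζ t_s) = 4/(0.672 × 3.50) = 1.70 rad/s.

ω_n ≈ 1.70 rad/s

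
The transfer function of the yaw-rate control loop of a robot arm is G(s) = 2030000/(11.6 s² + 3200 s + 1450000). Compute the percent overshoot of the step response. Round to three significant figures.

%OS ≈ 26.4%

Dividing through by 11.6: denominator becomes s² + 275.9 s + 125000.
So ω_n = √125000 = 354 rad/s and ζ = 275.9/(2·354) = 0.390.
%OS = 100 e^{−πζ/√(1−ζ²)} with ζ = 0.390 gives 26.4%.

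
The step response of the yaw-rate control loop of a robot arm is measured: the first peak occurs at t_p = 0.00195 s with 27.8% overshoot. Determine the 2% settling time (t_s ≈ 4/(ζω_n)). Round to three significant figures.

t_s ≈ 0.00609 s

ζ from %OS: ζ = |ln 0.278|/√(π²+ln²0.278) = 0.377.
From t_p = π/ω_d, ω_d = π/0.00195 = 1610 rad/s, so ω_n = ω_d/√(1−ζ²) = 1740 rad/s.
t_s ≈ 4/(ζω_n) = 4/(0.377·1740) = 0.00609 s.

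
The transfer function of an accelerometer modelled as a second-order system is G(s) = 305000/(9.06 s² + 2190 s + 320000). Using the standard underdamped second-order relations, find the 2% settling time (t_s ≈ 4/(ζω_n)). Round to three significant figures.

Dividing through by 9.06: denominator becomes s² + 241.7 s + 35320.
So ω_n = √35320 = 188 rad/s and ζ = 241.7/(2·188) = 0.643.
t_s ≈ 4/(ζω_n) = 0.0331 s.

t_s ≈ 0.0331 s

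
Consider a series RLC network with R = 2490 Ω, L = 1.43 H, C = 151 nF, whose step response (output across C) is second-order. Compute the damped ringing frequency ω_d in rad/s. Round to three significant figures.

For a series RLC circuit (capacitor voltage as output), ω_n = 1/√(LC) = 1/√(1.43 H · 151 nF) = 2150 rad/s.
ζ = (R/2)·√(C/L) = (2490/2)·√(151 nF/1.43 H) = 0.405.
The damped frequency ω_d = ω_n√(1−ζ²) = 1970 rad/s.

ω_d ≈ 1970 rad/s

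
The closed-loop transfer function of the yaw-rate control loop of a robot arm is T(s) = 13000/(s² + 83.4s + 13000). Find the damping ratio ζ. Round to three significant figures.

ζ ≈ 0.366

Comparing the denominator to s² + 2ζω_n s + ω_n²: ω_n = √13000 = 114 rad/s, and 2ζω_n = 83.4 so ζ = 83.4/(2·114) = 0.366.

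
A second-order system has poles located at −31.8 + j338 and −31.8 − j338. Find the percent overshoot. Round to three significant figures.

%OS ≈ 74.4%

With σ = 31.8, ω_d = 338: ω_n = √(σ²+ω_d²) = 339 rad/s, ζ = σ/ω_n = 0.0937.
%OS = 100 e^{−πζ/√(1−ζ²)} with ζ = 0.0937 gives 74.4%.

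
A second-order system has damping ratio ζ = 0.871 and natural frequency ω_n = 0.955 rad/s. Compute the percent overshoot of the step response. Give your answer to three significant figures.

%OS ≈ 0.381%

For an underdamped second-order system, %OS = 100·exp(−πζ/√(1−ζ²)).
πζ/√(1−ζ²) = π·0.871/√(1−0.759) = 5.570, so %OS = 100·e^(−5.570) = 0.381%.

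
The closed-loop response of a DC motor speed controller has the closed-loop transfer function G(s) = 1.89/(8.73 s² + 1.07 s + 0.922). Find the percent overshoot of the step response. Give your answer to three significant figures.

%OS ≈ 54.7%

Dividing through by 8.73: denominator becomes s² + 0.1226 s + 0.1056.
So ω_n = √0.1056 = 0.325 rad/s and ζ = 0.1226/(2·0.325) = 0.189.
%OS = 100·exp(−πζ/√(1−ζ²)) = 54.7%.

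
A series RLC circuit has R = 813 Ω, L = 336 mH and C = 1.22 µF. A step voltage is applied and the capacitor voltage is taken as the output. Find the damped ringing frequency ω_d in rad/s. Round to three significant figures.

For a series RLC circuit (capacitor voltage as output), ω_n = 1/√(LC) = 1/√(336 mH · 1.22 µF) = 1560 rad/s.
ζ = (R/2)·√(C/L) = (813/2)·√(1.22 µF/336 mH) = 0.775.
ω_d = 1560·√(1 − 0.775²) = 988 rad/s.

ω_d ≈ 988 rad/s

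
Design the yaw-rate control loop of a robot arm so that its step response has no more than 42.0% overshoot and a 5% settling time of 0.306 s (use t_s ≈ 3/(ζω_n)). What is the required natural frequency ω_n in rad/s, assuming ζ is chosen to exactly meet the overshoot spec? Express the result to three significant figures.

ζ = −ln(OS)/√(π² + (ln OS)²). With OS = 0.420, ln OS = −0.8675 and ζ = 0.8675/3.259 = 0.266.
Then ω_n = 3/(ζ t_s) = 3/(0.266 × 0.306) = 36.8 rad/s.

ω_n ≈ 36.8 rad/s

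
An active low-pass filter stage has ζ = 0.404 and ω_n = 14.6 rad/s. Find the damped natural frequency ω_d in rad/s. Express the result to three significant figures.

ω_d = ω_n√(1−ζ²) = 14.6·√0.837 = 13.4 rad/s.

ω_d ≈ 13.4 rad/s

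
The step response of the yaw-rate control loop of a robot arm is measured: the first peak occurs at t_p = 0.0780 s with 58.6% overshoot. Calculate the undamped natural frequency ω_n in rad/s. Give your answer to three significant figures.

ζ from %OS: ζ = |ln 0.586|/√(π²+ln²0.586) = 0.168.
t_p = π/ω_d ⇒ ω_d = 40.3 rad/s; then ω_n = ω_d/√(1−ζ²) = 40.9 rad/s.

ω_n ≈ 40.9 rad/s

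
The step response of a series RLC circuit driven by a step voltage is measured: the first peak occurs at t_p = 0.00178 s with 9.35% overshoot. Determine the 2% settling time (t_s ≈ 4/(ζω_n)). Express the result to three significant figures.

t_s ≈ 0.00300 s

From the overshoot, ζ = −ln(OS)/√(π²+ln²(OS)) = 0.602.
From t_p = π/ω_d, ω_d = π/0.00178 = 1760 rad/s, so ω_n = ω_d/√(1−ζ²) = 2210 rad/s.
t_s ≈ 4/(ζω_n) = 4/(0.602·2210) = 0.00300 s.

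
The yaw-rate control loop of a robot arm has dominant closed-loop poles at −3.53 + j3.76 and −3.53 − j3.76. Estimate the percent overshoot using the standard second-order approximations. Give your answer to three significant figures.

%OS ≈ 5.24%

With σ = 3.53, ω_d = 3.76: ω_n = √(σ²+ω_d²) = 5.16 rad/s, ζ = σ/ω_n = 0.684.
%OS = 100 e^{−πζ/√(1−ζ²)} with ζ = 0.684 gives 5.24%.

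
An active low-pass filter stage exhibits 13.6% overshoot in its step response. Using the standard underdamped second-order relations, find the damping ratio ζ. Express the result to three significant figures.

ζ ≈ 0.536

Inverting the overshoot relation: ζ = |ln 0.136|/√(π² + ln²0.136) = 0.536.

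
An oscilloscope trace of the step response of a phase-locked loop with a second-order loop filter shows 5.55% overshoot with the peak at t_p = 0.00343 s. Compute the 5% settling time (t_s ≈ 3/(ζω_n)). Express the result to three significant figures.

t_s ≈ 0.00356 s

ζ from %OS: ζ = |ln 0.0555|/√(π²+ln²0.0555) = 0.677.
From t_p = π/ω_d, ω_d = π/0.00343 = 916 rad/s, so ω_n = ω_d/√(1−ζ²) = 1240 rad/s.
t_s ≈ 3/(ζω_n) = 3/(0.677·1240) = 0.00356 s.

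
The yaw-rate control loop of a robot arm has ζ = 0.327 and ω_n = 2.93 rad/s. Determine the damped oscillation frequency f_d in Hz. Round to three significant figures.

f_d ≈ 0.441 Hz

ω_d = ω_n√(1−ζ²) = 2.93·√0.893 = 2.77 rad/s.
f_d = ω_d/(2π) = 0.441 Hz.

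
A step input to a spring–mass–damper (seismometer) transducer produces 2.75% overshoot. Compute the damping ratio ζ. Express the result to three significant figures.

ζ ≈ 0.753

Inverting the overshoot relation: ζ = |ln 0.0275|/√(π² + ln²0.0275) = 0.753.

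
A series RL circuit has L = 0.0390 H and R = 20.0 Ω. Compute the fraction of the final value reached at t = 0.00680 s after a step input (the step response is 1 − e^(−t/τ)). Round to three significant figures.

τ = L/R = 0.0390/20.0 = 0.00195 s.
y(t)/y_∞ = 1 − e^(−t/τ) = 1 − e^(−0.00680/0.00195) = 1 − e^(−3.49) = 0.969.

y/y_∞ ≈ 0.969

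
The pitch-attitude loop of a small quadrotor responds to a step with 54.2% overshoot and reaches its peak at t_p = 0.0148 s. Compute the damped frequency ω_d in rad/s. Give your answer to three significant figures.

t_p = π/ω_d, so ω_d = π/0.0148 = 212 rad/s.

ω_d ≈ 212 rad/s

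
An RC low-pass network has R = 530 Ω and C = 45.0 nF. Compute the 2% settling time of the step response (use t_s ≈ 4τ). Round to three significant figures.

t_s ≈ 0.0000954 s

τ = RC = 530 × 45.0 nF = 0.0000239 s.
t_s ≈ 4τ = 0.0000954 s.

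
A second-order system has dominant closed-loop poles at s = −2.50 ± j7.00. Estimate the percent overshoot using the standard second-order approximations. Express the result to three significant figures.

%OS ≈ 32.6%

With σ = 2.50, ω_d = 7.00: ω_n = √(σ²+ω_d²) = 7.43 rad/s, ζ = σ/ω_n = 0.336.
Overshoot: exp(−π·0.336/√(1−0.336²)) = 0.326, i.e. 32.6%.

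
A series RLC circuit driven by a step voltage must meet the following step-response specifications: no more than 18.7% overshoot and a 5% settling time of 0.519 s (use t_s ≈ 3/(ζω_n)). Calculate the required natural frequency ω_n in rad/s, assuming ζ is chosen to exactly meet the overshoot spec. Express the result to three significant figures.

ω_n ≈ 12.3 rad/s

From %OS = 100·exp(−πζ/√(1−ζ²)), invert to get ζ = −ln(OS)/√(π² + ln²(OS)) with OS = 0.187.
−ln 0.187 = 1.677, so ζ = 1.677/√(π² + 2.811) = 0.471.
Then ω_n = 3/(ζ t_s) = 3/(0.471 × 0.519) = 12.3 rad/s.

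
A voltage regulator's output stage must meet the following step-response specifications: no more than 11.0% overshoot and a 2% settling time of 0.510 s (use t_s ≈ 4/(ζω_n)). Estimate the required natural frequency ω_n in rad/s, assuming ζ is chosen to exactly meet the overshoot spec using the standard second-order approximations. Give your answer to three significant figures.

ω_n ≈ 13.6 rad/s

ζ = −ln(OS)/√(π² + (ln OS)²). With OS = 0.110, ln OS = −2.207 and ζ = 2.207/3.839 = 0.575.
From t_s ≈ 4/(ζω_n): ω_n = 4/(ζ·t_s) = 4/(0.575·0.510) = 13.6 rad/s.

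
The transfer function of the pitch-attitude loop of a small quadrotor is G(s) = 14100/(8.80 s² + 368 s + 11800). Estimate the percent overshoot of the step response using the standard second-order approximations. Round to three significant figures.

Dividing through by 8.80: denominator becomes s² + 41.82 s + 1341.
So ω_n = √1341 = 36.6 rad/s and ζ = 41.82/(2·36.6) = 0.571.
%OS = 100·exp(−πζ/√(1−ζ²)) = 11.2%.

%OS ≈ 11.2%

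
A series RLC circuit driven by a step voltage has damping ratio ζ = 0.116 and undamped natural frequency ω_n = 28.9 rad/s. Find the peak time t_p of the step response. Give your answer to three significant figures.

The damped frequency is ω_d = ω_n√(1−ζ²) = 28.9·√(1−0.0135) = 28.7 rad/s.
Peak time t_p = π/ω_d = π/28.7 = 0.109 s.

t_p ≈ 0.109 s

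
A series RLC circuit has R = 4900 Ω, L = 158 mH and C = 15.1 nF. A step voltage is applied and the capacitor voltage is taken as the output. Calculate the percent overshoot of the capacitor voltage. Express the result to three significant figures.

%OS ≈ 2.61%

For a series RLC circuit (capacitor voltage as output), ω_n = 1/√(LC) = 1/√(158 mH · 15.1 nF) = 20500 rad/s.
ζ = (R/2)·√(C/L) = (4900/2)·√(15.1 nF/158 mH) = 0.757.
Overshoot: exp(−π·0.757/√(1−0.757²)) = 0.0261, i.e. 2.61%.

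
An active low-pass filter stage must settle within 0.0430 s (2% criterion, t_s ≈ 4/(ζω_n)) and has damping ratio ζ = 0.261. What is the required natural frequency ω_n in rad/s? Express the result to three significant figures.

ω_n ≈ 356 rad/s

Rearranging t_s ≈ 4/(ζω_n) gives ω_n = 4/(ζ·t_s) = 4/(0.261 × 0.0430) = 356 rad/s.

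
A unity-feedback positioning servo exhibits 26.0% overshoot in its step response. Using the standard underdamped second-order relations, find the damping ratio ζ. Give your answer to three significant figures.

ζ ≈ 0.394

ζ = −ln(OS)/√(π² + (ln OS)²). With OS = 0.260, ln OS = −1.347 and ζ = 1.347/3.418 = 0.394.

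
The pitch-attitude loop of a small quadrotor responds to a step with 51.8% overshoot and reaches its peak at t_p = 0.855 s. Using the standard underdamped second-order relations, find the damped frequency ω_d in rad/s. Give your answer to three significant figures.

ω_d ≈ 3.67 rad/s

t_p = π/ω_d, so ω_d = π/0.855 = 3.67 rad/s.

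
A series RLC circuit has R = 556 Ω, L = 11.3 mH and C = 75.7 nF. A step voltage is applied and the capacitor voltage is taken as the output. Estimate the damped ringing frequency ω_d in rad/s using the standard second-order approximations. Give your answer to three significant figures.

ω_d ≈ 23700 rad/s

For a series RLC circuit (capacitor voltage as output), ω_n = 1/√(LC) = 1/√(11.3 mH · 75.7 nF) = 34200 rad/s.
ζ = (R/2)·√(C/L) = (556/2)·√(75.7 nF/11.3 mH) = 0.720.
ω_d = ω_n√(1−ζ²) = 23700 rad/s.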